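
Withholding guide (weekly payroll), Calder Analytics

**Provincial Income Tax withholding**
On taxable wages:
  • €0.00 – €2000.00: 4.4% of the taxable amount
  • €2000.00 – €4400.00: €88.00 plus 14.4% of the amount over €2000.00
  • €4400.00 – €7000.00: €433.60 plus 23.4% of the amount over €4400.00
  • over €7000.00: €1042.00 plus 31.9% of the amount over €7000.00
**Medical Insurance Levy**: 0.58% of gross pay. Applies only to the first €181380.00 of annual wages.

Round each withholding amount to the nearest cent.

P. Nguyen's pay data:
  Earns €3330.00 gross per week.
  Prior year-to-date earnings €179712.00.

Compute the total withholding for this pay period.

€289.19

Provincial Income Tax: taxable = €3330.00
  €88.00 + 14.4% × (€3330.00 − €2000.00) = €88.00 + 14.4% × €1330.00 = €279.52
Medical Insurance Levy: cap €181380.00 − YTD €179712.00 = €1668.00 subject; 0.58% × €1668.00 = €9.67
Total: €279.52 + €9.67 = €289.19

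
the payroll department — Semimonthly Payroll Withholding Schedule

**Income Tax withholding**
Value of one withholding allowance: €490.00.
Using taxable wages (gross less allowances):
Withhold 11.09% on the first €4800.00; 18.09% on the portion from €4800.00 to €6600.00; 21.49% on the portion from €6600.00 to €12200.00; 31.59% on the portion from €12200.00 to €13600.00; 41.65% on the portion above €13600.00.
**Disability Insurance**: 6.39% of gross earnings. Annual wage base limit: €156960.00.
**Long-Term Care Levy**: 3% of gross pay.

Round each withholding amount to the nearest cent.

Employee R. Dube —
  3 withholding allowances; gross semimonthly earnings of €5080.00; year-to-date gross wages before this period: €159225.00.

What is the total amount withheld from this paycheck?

Income Tax: taxable = €5080.00 − 3×€490.00 = €3610.00
  11.09% × €3610.00 = €400.35
Disability Insurance: YTD €159225.00 ≥ cap €156960.00 → €0.00
Long-Term Care Levy: 3% × €5080.00 = €152.40
Total: €400.35 + €0.00 + €152.40 = €552.75

€552.75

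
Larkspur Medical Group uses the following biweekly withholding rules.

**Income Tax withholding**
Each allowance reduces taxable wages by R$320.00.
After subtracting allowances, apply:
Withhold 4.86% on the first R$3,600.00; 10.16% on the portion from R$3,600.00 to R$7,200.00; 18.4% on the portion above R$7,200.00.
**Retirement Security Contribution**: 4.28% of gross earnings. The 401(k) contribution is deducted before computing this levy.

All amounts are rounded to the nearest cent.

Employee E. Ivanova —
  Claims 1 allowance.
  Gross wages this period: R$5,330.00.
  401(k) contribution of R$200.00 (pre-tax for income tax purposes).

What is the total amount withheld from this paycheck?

R$517.46

Income Tax: taxable = R$5,330.00 − R$200.00 − 1×R$320.00 = R$4,810.00
  R$174.96 + 10.16% × (R$4,810.00 − R$3,600.00) = R$174.96 + 10.16% × R$1,210.00 = R$297.90
Retirement Security Contribution: 4.28% × R$5,130.00 = R$219.56
Total: R$297.90 + R$219.56 = R$517.46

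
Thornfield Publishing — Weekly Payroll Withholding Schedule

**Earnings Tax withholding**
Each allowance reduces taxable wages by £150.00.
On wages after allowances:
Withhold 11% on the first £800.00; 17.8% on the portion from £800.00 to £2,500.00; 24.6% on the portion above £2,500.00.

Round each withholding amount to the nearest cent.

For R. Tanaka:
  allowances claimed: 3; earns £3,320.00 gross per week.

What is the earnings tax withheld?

£481.62

Earnings Tax: taxable = £3,320.00 − 3×£150.00 = £2,870.00
  £390.60 + 24.6% × (£2,870.00 − £2,500.00) = £390.60 + 24.6% × £370.00 = £481.62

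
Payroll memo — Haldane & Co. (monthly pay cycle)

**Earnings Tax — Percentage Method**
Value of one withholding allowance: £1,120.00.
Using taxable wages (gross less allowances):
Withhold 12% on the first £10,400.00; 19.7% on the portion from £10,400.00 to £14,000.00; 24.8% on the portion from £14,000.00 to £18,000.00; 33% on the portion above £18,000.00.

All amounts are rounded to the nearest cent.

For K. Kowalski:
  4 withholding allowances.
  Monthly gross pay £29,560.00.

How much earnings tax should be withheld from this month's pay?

£5,285.60

Earnings Tax: taxable = £29,560.00 − 4×£1,120.00 = £25,080.00
  £2,949.20 + 33% × (£25,080.00 − £18,000.00) = £2,949.20 + 33% × £7,080.00 = £5,285.60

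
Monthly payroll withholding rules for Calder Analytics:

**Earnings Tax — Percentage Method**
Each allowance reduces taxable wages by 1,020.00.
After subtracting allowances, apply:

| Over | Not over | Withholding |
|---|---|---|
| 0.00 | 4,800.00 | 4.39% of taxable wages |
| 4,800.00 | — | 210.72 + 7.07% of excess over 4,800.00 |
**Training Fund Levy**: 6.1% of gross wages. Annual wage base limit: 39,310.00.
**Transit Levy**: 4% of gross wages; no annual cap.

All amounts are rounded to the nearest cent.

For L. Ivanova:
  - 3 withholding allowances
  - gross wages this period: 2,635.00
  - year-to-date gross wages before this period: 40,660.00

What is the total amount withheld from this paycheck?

Earnings Tax: taxable = 2,635.00 − 3×1,020.00 = -425.00
  Taxable ≤ 0 → 0.00
Training Fund Levy: YTD 40,660.00 ≥ cap 39,310.00 → 0.00
Transit Levy: 4% × 2,635.00 = 105.40
Total: 0.00 + 0.00 + 105.40 = 105.40

105.40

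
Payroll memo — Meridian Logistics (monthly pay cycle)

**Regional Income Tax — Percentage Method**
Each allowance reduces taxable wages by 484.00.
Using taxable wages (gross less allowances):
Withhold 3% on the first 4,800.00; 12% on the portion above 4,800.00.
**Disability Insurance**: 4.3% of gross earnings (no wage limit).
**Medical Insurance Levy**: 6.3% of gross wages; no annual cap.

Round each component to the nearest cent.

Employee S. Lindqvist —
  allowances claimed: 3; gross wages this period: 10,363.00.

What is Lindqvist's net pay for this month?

Regional Income Tax: taxable = 10,363.00 − 3×484.00 = 8,911.00
  144.00 + 12% × (8,911.00 − 4,800.00) = 144.00 + 12% × 4,111.00 = 637.32
Disability Insurance: 4.3% × 10,363.00 = 445.61
Medical Insurance Levy: 6.3% × 10,363.00 = 652.87
Total withheld: 637.32 + 445.61 + 652.87 = 1,735.80
Net pay: 10,363.00 − 1,735.80 = 8,627.20

8,627.20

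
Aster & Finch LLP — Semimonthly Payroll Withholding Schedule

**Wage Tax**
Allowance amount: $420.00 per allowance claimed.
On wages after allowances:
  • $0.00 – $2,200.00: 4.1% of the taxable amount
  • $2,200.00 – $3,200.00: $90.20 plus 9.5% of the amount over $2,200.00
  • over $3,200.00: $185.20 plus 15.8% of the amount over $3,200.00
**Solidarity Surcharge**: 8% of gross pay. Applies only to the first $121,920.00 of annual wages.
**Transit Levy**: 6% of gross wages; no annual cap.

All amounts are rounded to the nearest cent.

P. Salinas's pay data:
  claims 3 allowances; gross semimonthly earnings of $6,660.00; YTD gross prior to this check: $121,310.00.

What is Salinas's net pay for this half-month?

$5,678.80

Wage Tax: taxable = $6,660.00 − 3×$420.00 = $5,400.00
  $185.20 + 15.8% × ($5,400.00 − $3,200.00) = $185.20 + 15.8% × $2,200.00 = $532.80
Solidarity Surcharge: cap $121,920.00 − YTD $121,310.00 = $610.00 subject; 8% × $610.00 = $48.80
Transit Levy: 6% × $6,660.00 = $399.60
Total withheld: $532.80 + $48.80 + $399.60 = $981.20
Net pay: $6,660.00 − $981.20 = $5,678.80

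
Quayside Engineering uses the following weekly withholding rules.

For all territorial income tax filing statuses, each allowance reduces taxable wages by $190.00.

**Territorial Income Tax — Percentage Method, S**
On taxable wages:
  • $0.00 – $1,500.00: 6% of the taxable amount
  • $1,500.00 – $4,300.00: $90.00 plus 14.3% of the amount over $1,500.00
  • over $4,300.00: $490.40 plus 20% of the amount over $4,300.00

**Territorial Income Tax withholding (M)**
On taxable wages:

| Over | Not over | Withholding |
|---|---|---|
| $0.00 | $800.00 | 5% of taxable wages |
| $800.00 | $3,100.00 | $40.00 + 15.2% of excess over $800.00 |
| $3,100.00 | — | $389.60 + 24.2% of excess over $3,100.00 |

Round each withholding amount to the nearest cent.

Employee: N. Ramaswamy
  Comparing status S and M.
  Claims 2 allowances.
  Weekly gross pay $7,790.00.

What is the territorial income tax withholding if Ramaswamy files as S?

$1,112.40

Territorial Income Tax (S): taxable = $7,790.00 − 2×$190.00 = $7,410.00
  $490.40 + 20% × ($7,410.00 − $4,300.00) = $490.40 + 20% × $3,110.00 = $1,112.40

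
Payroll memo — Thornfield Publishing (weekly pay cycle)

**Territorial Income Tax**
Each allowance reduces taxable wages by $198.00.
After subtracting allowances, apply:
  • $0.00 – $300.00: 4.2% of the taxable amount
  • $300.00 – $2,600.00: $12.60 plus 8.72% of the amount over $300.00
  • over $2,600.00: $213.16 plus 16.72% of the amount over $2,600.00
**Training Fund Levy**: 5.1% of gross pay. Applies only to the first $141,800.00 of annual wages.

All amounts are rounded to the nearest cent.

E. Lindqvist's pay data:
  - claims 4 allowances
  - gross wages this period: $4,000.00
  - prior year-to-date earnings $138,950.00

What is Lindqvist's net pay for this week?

Territorial Income Tax: taxable = $4,000.00 − 4×$198.00 = $3,208.00
  $213.16 + 16.72% × ($3,208.00 − $2,600.00) = $213.16 + 16.72% × $608.00 = $314.82
Training Fund Levy: cap $141,800.00 − YTD $138,950.00 = $2,850.00 subject; 5.1% × $2,850.00 = $145.35
Total withheld: $314.82 + $145.35 = $460.17
Net pay: $4,000.00 − $460.17 = $3,539.83

$3,539.83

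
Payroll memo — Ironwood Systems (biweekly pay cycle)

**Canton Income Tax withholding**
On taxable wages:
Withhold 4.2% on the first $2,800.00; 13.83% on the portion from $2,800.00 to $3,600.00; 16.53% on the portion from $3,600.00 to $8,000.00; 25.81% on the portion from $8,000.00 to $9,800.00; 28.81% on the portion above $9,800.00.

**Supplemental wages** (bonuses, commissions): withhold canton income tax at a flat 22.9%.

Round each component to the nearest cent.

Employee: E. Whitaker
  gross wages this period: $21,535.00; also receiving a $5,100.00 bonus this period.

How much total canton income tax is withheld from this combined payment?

$5,968.89

Canton Income Tax: taxable = $21,535.00
  $1,420.14 + 28.81% × ($21,535.00 − $9,800.00) = $1,420.14 + 28.81% × $11,735.00 = $4,800.99
Supplemental (22.9% flat on bonus): 22.9% × $5,100.00 = $1,167.90
Total canton income tax: $4,800.99 + $1,167.90 = $5,968.89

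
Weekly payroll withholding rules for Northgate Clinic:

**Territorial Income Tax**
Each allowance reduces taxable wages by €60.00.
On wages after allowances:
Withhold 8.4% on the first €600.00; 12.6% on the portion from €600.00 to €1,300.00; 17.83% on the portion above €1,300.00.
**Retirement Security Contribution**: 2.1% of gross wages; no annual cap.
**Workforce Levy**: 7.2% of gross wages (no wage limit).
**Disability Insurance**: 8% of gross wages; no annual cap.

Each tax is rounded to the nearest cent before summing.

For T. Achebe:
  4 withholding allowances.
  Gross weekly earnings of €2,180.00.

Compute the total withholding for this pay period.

Territorial Income Tax: taxable = €2,180.00 − 4×€60.00 = €1,940.00
  €138.60 + 17.83% × (€1,940.00 − €1,300.00) = €138.60 + 17.83% × €640.00 = €252.71
Retirement Security Contribution: 2.1% × €2,180.00 = €45.78
Workforce Levy: 7.2% × €2,180.00 = €156.96
Disability Insurance: 8% × €2,180.00 = €174.40
Total: €252.71 + €45.78 + €156.96 + €174.40 = €629.85

€629.85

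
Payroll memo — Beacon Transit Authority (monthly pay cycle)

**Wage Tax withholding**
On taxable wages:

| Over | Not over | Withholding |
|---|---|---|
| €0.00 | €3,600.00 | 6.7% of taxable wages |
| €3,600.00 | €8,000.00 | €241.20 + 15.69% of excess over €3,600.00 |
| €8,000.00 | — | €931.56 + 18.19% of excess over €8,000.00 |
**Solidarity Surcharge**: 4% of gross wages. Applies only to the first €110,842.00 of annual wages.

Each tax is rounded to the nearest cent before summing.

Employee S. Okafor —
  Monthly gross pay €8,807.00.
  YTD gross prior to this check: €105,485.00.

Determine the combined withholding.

€1,292.63

Wage Tax: taxable = €8,807.00
  €931.56 + 18.19% × (€8,807.00 − €8,000.00) = €931.56 + 18.19% × €807.00 = €1,078.35
Solidarity Surcharge: cap €110,842.00 − YTD €105,485.00 = €5,357.00 subject; 4% × €5,357.00 = €214.28
Total: €1,078.35 + €214.28 = €1,292.63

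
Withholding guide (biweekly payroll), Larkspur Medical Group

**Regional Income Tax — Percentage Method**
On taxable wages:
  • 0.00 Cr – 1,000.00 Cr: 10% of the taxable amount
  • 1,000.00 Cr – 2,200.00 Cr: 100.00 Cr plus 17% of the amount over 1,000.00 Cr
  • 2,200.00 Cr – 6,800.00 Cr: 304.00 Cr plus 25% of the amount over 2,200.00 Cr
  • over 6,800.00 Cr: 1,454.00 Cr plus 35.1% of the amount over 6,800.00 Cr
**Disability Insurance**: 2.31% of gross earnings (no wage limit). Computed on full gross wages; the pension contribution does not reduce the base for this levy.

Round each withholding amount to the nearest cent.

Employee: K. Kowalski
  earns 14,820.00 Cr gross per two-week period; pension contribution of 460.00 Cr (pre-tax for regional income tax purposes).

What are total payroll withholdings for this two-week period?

4,449.90 Cr

Regional Income Tax: taxable = 14,820.00 Cr − 460.00 Cr = 14,360.00 Cr
  1,454.00 Cr + 35.1% × (14,360.00 Cr − 6,800.00 Cr) = 1,454.00 Cr + 35.1% × 7,560.00 Cr = 4,107.56 Cr
Disability Insurance: 2.31% × 14,820.00 Cr = 342.34 Cr
Total: 4,107.56 Cr + 342.34 Cr = 4,449.90 Cr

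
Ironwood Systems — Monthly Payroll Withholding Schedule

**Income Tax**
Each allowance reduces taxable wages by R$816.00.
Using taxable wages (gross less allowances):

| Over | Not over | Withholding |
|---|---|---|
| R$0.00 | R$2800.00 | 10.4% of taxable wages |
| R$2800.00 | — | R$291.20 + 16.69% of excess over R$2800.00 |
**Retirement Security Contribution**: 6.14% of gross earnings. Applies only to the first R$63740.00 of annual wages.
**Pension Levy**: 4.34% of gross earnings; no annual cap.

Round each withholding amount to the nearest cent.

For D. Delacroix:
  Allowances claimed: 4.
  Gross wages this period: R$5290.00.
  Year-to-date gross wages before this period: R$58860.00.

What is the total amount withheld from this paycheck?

R$739.92

Income Tax: taxable = R$5290.00 − 4×R$816.00 = R$2026.00
  10.4% × R$2026.00 = R$210.70
Retirement Security Contribution: cap R$63740.00 − YTD R$58860.00 = R$4880.00 subject; 6.14% × R$4880.00 = R$299.63
Pension Levy: 4.34% × R$5290.00 = R$229.59
Total: R$210.70 + R$299.63 + R$229.59 = R$739.92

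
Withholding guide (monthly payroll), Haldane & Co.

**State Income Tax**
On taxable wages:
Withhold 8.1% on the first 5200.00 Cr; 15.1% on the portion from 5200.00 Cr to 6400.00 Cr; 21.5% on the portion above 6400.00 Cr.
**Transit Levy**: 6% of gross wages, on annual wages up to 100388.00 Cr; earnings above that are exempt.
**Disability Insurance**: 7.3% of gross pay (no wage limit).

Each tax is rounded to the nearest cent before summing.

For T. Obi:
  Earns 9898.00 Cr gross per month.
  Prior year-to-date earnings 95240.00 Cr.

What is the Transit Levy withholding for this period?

308.88 Cr

Transit Levy: cap 100388.00 Cr − YTD 95240.00 Cr = 5148.00 Cr subject; 6% × 5148.00 Cr = 308.88 Cr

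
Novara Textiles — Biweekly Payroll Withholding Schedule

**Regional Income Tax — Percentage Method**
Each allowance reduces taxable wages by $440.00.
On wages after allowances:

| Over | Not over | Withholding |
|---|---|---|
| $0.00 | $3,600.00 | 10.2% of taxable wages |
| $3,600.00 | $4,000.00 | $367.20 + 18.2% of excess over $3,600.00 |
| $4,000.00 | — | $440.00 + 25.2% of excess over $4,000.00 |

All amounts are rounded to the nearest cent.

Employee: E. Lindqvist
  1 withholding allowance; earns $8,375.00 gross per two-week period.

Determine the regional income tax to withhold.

Regional Income Tax: taxable = $8,375.00 − 1×$440.00 = $7,935.00
  $440.00 + 25.2% × ($7,935.00 − $4,000.00) = $440.00 + 25.2% × $3,935.00 = $1,431.62

$1,431.62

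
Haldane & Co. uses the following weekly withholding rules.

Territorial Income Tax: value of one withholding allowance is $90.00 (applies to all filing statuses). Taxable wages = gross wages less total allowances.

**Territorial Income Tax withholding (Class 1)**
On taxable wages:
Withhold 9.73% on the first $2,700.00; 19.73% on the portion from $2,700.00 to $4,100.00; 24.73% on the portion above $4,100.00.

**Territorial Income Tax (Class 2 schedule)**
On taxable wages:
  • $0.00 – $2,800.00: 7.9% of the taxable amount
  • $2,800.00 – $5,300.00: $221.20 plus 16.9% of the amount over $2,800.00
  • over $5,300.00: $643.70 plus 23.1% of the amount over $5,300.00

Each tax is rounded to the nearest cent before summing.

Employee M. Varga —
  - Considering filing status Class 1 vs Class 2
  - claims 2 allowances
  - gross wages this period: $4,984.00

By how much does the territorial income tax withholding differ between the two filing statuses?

$153.15

Territorial Income Tax (Class 1): taxable = $4,984.00 − 2×$90.00 = $4,804.00
  $538.93 + 24.73% × ($4,804.00 − $4,100.00) = $538.93 + 24.73% × $704.00 = $713.03
Territorial Income Tax (Class 2): taxable = $4,984.00 − 2×$90.00 = $4,804.00
  $221.20 + 16.9% × ($4,804.00 − $2,800.00) = $221.20 + 16.9% × $2,004.00 = $559.88
Difference: |$713.03 − $559.88| = $153.15 (higher under Class 1)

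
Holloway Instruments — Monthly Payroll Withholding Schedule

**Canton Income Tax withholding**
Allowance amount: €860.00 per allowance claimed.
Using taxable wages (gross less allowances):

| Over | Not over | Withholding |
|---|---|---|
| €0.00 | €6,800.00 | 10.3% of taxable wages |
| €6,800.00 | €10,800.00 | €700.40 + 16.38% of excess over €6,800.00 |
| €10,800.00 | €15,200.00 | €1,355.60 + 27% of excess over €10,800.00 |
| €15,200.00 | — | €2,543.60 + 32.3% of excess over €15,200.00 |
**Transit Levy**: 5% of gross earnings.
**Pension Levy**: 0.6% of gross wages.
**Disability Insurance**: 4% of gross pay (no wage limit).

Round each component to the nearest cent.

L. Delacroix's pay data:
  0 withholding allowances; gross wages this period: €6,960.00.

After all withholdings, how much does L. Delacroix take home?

Canton Income Tax: taxable = €6,960.00
  €700.40 + 16.38% × (€6,960.00 − €6,800.00) = €700.40 + 16.38% × €160.00 = €726.61
Transit Levy: 5% × €6,960.00 = €348.00
Pension Levy: 0.6% × €6,960.00 = €41.76
Disability Insurance: 4% × €6,960.00 = €278.40
Total withheld: €726.61 + €348.00 + €41.76 + €278.40 = €1,394.77
Net pay: €6,960.00 − €1,394.77 = €5,565.23

€5,565.23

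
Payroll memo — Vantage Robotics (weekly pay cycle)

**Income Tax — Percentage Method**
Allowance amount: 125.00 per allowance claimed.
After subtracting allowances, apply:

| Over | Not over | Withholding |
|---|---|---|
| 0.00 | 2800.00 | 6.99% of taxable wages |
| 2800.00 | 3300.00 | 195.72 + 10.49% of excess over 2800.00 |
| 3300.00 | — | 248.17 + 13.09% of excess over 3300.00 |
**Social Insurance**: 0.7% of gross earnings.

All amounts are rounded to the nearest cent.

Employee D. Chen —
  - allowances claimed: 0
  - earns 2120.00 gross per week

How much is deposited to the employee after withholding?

1956.97

Income Tax: taxable = 2120.00
  6.99% × 2120.00 = 148.19
Social Insurance: 0.7% × 2120.00 = 14.84
Total withheld: 148.19 + 14.84 = 163.03
Net pay: 2120.00 − 163.03 = 1956.97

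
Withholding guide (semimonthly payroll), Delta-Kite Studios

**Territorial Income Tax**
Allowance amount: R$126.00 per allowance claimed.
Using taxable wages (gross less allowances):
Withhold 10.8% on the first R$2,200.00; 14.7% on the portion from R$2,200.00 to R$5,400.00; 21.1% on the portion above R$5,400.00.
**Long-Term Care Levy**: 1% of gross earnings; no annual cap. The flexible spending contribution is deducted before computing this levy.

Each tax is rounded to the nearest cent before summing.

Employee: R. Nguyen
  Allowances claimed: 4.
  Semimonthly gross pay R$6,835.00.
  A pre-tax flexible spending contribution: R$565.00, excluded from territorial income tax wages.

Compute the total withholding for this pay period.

R$847.93

Territorial Income Tax: taxable = R$6,835.00 − R$565.00 − 4×R$126.00 = R$5,766.00
  R$708.00 + 21.1% × (R$5,766.00 − R$5,400.00) = R$708.00 + 21.1% × R$366.00 = R$785.23
Long-Term Care Levy: 1% × R$6,270.00 = R$62.70
Total: R$785.23 + R$62.70 = R$847.93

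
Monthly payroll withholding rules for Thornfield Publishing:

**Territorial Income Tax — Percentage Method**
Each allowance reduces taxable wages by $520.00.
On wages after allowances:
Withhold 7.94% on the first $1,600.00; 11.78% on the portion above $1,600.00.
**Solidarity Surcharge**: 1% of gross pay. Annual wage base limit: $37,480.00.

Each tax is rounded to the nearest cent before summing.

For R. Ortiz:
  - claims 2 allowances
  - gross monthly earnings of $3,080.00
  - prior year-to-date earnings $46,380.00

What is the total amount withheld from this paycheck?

Territorial Income Tax: taxable = $3,080.00 − 2×$520.00 = $2,040.00
  $127.04 + 11.78% × ($2,040.00 − $1,600.00) = $127.04 + 11.78% × $440.00 = $178.87
Solidarity Surcharge: YTD $46,380.00 ≥ cap $37,480.00 → $0.00
Total: $178.87 + $0.00 = $178.87

$178.87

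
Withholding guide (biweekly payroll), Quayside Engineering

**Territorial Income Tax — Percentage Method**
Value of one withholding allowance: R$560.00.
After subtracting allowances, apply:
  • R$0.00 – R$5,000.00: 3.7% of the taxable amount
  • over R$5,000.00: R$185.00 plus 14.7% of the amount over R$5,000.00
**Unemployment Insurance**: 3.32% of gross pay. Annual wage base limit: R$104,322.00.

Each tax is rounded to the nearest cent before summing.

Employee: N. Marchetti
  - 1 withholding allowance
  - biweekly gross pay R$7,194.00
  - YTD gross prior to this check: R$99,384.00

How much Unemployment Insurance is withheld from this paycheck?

R$163.94

Unemployment Insurance: cap R$104,322.00 − YTD R$99,384.00 = R$4,938.00 subject; 3.32% × R$4,938.00 = R$163.94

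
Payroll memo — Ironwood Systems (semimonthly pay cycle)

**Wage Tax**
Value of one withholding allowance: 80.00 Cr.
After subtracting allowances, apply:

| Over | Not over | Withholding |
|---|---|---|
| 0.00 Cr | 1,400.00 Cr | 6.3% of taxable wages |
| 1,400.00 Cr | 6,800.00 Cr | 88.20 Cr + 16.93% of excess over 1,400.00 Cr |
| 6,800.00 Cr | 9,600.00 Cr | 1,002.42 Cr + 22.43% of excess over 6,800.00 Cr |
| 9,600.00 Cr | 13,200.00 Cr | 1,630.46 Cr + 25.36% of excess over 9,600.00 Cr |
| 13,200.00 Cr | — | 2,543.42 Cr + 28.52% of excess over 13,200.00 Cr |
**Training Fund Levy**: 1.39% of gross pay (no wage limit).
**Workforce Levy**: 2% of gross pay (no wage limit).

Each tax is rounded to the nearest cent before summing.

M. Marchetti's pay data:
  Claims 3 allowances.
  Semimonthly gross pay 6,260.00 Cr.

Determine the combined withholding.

1,082.58 Cr

Wage Tax: taxable = 6,260.00 Cr − 3×80.00 Cr = 6,020.00 Cr
  88.20 Cr + 16.93% × (6,020.00 Cr − 1,400.00 Cr) = 88.20 Cr + 16.93% × 4,620.00 Cr = 870.37 Cr
Training Fund Levy: 1.39% × 6,260.00 Cr = 87.01 Cr
Workforce Levy: 2% × 6,260.00 Cr = 125.20 Cr
Total: 870.37 Cr + 87.01 Cr + 125.20 Cr = 1,082.58 Cr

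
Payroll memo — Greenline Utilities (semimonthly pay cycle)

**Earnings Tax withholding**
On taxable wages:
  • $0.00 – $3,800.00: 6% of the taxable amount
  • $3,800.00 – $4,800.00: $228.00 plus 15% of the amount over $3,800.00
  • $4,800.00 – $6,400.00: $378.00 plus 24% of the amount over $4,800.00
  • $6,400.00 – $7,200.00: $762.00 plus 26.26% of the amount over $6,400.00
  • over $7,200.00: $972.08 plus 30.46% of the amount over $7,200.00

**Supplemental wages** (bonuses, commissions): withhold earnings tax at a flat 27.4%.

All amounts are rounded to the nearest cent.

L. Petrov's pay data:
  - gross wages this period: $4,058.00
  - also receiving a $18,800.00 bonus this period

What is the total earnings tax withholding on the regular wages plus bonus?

Earnings Tax: taxable = $4,058.00
  $228.00 + 15% × ($4,058.00 − $3,800.00) = $228.00 + 15% × $258.00 = $266.70
Supplemental (27.4% flat on bonus): 27.4% × $18,800.00 = $5,151.20
Total earnings tax: $266.70 + $5,151.20 = $5,417.90

$5,417.90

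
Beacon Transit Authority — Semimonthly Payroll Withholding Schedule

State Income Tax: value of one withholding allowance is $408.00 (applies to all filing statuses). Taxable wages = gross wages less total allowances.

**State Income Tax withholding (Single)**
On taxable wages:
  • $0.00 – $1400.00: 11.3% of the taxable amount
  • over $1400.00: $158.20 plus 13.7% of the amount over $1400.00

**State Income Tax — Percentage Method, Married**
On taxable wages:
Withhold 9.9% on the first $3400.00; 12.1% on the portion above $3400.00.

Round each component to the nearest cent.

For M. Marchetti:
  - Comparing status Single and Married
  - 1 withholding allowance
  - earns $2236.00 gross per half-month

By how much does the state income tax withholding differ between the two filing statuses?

State Income Tax (Single): taxable = $2236.00 − 1×$408.00 = $1828.00
  $158.20 + 13.7% × ($1828.00 − $1400.00) = $158.20 + 13.7% × $428.00 = $216.84
State Income Tax (Married): taxable = $2236.00 − 1×$408.00 = $1828.00
  9.9% × $1828.00 = $180.97
Difference: |$216.84 − $180.97| = $35.87 (higher under Single)

$35.87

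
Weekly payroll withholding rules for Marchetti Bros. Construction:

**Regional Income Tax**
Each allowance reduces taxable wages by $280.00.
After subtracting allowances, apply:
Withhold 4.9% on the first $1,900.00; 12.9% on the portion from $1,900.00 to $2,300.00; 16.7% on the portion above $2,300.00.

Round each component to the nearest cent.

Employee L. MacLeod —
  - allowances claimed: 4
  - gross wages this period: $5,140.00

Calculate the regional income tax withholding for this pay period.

Regional Income Tax: taxable = $5,140.00 − 4×$280.00 = $4,020.00
  $144.70 + 16.7% × ($4,020.00 − $2,300.00) = $144.70 + 16.7% × $1,720.00 = $431.94

$431.94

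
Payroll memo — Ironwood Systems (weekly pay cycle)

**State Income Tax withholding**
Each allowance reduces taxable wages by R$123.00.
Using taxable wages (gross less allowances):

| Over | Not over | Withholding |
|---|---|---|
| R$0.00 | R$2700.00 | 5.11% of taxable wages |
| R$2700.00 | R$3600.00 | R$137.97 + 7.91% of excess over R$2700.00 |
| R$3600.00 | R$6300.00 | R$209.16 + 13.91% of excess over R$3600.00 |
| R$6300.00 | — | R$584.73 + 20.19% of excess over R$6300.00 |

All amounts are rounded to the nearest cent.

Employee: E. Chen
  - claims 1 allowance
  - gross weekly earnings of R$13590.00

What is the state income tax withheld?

State Income Tax: taxable = R$13590.00 − 1×R$123.00 = R$13467.00
  R$584.73 + 20.19% × (R$13467.00 − R$6300.00) = R$584.73 + 20.19% × R$7167.00 = R$2031.75

R$2031.75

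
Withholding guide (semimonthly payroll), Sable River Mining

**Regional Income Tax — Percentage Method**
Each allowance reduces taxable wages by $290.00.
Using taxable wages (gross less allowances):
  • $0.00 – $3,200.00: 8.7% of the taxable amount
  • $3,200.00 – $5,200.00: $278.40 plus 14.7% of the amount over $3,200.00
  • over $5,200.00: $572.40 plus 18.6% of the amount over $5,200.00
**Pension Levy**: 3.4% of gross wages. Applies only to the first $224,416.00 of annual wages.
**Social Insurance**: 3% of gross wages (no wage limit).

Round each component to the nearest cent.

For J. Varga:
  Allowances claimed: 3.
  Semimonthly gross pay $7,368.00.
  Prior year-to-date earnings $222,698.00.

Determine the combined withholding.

Regional Income Tax: taxable = $7,368.00 − 3×$290.00 = $6,498.00
  $572.40 + 18.6% × ($6,498.00 − $5,200.00) = $572.40 + 18.6% × $1,298.00 = $813.83
Pension Levy: cap $224,416.00 − YTD $222,698.00 = $1,718.00 subject; 3.4% × $1,718.00 = $58.41
Social Insurance: 3% × $7,368.00 = $221.04
Total: $813.83 + $58.41 + $221.04 = $1,093.28

$1,093.28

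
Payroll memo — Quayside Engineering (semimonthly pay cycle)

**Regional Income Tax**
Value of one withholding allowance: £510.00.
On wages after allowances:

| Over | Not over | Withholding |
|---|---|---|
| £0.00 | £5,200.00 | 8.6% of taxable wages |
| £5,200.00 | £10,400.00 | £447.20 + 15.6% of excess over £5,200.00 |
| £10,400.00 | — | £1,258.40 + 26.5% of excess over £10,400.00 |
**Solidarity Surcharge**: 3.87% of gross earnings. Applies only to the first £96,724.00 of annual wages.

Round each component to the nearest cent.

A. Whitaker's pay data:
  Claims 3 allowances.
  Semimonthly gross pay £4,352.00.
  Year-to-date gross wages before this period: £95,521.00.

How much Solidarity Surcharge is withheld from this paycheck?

Solidarity Surcharge: cap £96,724.00 − YTD £95,521.00 = £1,203.00 subject; 3.87% × £1,203.00 = £46.56

£46.56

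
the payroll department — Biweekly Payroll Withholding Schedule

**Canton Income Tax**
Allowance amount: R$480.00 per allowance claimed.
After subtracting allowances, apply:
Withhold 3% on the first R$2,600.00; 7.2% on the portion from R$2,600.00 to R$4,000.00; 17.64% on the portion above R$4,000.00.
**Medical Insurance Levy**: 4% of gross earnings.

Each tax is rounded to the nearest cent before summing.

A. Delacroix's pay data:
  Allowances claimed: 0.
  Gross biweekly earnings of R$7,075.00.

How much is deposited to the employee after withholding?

R$6,070.77

Canton Income Tax: taxable = R$7,075.00
  R$178.80 + 17.64% × (R$7,075.00 − R$4,000.00) = R$178.80 + 17.64% × R$3,075.00 = R$721.23
Medical Insurance Levy: 4% × R$7,075.00 = R$283.00
Total withheld: R$721.23 + R$283.00 = R$1,004.23
Net pay: R$7,075.00 − R$1,004.23 = R$6,070.77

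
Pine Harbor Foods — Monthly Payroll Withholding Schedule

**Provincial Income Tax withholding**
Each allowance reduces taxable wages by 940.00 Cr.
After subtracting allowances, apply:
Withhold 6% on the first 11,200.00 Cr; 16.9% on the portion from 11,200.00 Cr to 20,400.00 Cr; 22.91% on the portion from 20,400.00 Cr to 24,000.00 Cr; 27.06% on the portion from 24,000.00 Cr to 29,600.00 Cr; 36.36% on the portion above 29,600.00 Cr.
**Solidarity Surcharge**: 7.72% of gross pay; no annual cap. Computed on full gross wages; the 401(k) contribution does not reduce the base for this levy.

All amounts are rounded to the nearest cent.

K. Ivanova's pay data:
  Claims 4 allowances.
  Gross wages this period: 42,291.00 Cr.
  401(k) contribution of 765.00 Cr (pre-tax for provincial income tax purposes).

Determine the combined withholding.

Provincial Income Tax: taxable = 42,291.00 Cr − 765.00 Cr − 4×940.00 Cr = 37,766.00 Cr
  4,566.92 Cr + 36.36% × (37,766.00 Cr − 29,600.00 Cr) = 4,566.92 Cr + 36.36% × 8,166.00 Cr = 7,536.08 Cr
Solidarity Surcharge: 7.72% × 42,291.00 Cr = 3,264.87 Cr
Total: 7,536.08 Cr + 3,264.87 Cr = 10,800.95 Cr

10,800.95 Cr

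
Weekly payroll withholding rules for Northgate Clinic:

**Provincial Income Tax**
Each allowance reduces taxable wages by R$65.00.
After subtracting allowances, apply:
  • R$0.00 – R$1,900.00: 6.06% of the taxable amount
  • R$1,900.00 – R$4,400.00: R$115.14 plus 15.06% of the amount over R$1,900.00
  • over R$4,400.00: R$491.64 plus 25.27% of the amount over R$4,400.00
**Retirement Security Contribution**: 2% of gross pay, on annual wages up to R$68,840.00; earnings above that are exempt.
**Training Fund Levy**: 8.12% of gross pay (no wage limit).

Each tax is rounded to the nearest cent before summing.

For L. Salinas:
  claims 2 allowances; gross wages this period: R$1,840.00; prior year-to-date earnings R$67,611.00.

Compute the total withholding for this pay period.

Provincial Income Tax: taxable = R$1,840.00 − 2×R$65.00 = R$1,710.00
  6.06% × R$1,710.00 = R$103.63
Retirement Security Contribution: cap R$68,840.00 − YTD R$67,611.00 = R$1,229.00 subject; 2% × R$1,229.00 = R$24.58
Training Fund Levy: 8.12% × R$1,840.00 = R$149.41
Total: R$103.63 + R$24.58 + R$149.41 = R$277.62

R$277.62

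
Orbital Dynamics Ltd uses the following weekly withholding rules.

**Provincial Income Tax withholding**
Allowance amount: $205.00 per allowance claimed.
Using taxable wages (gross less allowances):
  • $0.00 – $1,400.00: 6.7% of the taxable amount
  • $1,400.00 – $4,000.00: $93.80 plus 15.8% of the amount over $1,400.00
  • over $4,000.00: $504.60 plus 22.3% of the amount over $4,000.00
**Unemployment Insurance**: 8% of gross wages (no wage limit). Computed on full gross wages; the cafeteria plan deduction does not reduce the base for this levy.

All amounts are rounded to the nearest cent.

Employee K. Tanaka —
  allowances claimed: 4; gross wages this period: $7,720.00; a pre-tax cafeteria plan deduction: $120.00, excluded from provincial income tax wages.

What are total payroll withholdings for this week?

$1,742.14

Provincial Income Tax: taxable = $7,720.00 − $120.00 − 4×$205.00 = $6,780.00
  $504.60 + 22.3% × ($6,780.00 − $4,000.00) = $504.60 + 22.3% × $2,780.00 = $1,124.54
Unemployment Insurance: 8% × $7,720.00 = $617.60
Total: $1,124.54 + $617.60 = $1,742.14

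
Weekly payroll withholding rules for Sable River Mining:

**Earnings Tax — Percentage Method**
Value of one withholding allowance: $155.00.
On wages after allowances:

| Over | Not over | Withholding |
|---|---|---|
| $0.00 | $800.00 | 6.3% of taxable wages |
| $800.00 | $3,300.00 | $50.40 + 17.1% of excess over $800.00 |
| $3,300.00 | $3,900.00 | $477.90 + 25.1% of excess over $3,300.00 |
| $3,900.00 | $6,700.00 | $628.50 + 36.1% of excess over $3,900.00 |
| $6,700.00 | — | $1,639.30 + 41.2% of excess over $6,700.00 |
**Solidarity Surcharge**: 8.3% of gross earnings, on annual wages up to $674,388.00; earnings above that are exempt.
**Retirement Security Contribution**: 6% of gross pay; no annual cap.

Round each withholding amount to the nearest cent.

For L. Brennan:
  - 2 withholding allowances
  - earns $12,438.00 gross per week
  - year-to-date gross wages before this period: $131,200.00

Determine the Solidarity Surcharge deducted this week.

Solidarity Surcharge: 8.3% × $12,438.00 = $1,032.35

$1,032.35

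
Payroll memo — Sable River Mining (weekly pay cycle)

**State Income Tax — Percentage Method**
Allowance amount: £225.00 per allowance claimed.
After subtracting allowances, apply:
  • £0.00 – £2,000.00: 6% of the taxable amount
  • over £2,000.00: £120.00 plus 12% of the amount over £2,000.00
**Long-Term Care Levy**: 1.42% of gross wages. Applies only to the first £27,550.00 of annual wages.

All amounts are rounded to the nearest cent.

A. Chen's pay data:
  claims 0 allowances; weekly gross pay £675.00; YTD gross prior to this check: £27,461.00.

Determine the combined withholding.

£41.76

State Income Tax: taxable = £675.00
  6% × £675.00 = £40.50
Long-Term Care Levy: cap £27,550.00 − YTD £27,461.00 = £89.00 subject; 1.42% × £89.00 = £1.26
Total: £40.50 + £1.26 = £41.76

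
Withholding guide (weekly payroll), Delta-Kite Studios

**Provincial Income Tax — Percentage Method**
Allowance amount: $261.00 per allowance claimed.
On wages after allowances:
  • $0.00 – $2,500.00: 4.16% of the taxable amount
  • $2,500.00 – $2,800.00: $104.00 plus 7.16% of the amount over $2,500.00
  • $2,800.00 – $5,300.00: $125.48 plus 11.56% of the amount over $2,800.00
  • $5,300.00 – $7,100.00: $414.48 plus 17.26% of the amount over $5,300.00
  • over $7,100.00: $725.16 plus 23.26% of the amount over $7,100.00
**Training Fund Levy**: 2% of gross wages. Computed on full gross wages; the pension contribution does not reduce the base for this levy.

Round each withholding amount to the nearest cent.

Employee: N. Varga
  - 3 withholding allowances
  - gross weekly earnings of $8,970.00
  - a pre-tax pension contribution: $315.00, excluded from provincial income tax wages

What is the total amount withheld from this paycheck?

$1,084.13

Provincial Income Tax: taxable = $8,970.00 − $315.00 − 3×$261.00 = $7,872.00
  $725.16 + 23.26% × ($7,872.00 − $7,100.00) = $725.16 + 23.26% × $772.00 = $904.73
Training Fund Levy: 2% × $8,970.00 = $179.40
Total: $904.73 + $179.40 = $1,084.13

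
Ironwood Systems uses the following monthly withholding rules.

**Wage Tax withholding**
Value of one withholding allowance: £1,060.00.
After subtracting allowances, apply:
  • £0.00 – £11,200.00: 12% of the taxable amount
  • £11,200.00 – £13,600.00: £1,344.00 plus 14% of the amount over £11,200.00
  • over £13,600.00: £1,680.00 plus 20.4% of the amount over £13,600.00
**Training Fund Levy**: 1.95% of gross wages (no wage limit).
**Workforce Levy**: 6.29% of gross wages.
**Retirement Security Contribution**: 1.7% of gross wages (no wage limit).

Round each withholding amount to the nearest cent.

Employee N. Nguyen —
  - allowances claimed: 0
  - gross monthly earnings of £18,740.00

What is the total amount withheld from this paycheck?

Wage Tax: taxable = £18,740.00
  £1,680.00 + 20.4% × (£18,740.00 − £13,600.00) = £1,680.00 + 20.4% × £5,140.00 = £2,728.56
Training Fund Levy: 1.95% × £18,740.00 = £365.43
Workforce Levy: 6.29% × £18,740.00 = £1,178.75
Retirement Security Contribution: 1.7% × £18,740.00 = £318.58
Total: £2,728.56 + £365.43 + £1,178.75 + £318.58 = £4,591.32

£4,591.32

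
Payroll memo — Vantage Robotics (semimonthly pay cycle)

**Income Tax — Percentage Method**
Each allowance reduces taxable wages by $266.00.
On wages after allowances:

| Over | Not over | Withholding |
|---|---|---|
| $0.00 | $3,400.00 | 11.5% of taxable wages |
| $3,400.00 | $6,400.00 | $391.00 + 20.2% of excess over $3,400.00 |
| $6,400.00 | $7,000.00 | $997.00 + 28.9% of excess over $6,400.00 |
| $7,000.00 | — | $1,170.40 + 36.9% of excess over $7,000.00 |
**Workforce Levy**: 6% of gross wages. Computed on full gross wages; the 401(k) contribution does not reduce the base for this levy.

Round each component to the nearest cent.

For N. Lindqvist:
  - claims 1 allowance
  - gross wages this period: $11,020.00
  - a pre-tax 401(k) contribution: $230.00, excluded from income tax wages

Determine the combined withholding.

Income Tax: taxable = $11,020.00 − $230.00 − 1×$266.00 = $10,524.00
  $1,170.40 + 36.9% × ($10,524.00 − $7,000.00) = $1,170.40 + 36.9% × $3,524.00 = $2,470.76
Workforce Levy: 6% × $11,020.00 = $661.20
Total: $2,470.76 + $661.20 = $3,131.96

$3,131.96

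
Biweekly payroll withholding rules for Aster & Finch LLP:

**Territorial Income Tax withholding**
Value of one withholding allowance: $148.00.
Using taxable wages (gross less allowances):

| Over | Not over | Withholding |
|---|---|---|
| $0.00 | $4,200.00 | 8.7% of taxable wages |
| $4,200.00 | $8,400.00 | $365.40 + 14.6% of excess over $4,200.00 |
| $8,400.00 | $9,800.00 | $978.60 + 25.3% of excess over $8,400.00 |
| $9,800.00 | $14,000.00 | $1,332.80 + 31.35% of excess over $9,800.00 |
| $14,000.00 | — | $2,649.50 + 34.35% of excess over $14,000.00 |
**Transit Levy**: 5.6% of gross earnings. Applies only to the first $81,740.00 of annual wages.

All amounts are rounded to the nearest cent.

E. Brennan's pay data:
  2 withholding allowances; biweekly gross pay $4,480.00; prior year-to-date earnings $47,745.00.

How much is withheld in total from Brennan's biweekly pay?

$614.89

Territorial Income Tax: taxable = $4,480.00 − 2×$148.00 = $4,184.00
  8.7% × $4,184.00 = $364.01
Transit Levy: 5.6% × $4,480.00 = $250.88
Total: $364.01 + $250.88 = $614.89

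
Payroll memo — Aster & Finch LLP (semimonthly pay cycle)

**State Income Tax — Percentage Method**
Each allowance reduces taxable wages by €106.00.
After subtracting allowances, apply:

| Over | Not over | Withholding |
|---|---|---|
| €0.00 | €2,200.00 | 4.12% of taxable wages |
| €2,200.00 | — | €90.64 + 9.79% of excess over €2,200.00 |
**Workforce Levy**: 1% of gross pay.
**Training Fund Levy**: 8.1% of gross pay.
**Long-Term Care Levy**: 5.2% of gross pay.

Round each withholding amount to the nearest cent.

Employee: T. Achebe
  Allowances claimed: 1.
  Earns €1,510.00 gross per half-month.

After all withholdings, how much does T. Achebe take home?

State Income Tax: taxable = €1,510.00 − 1×€106.00 = €1,404.00
  4.12% × €1,404.00 = €57.84
Workforce Levy: 1% × €1,510.00 = €15.10
Training Fund Levy: 8.1% × €1,510.00 = €122.31
Long-Term Care Levy: 5.2% × €1,510.00 = €78.52
Total withheld: €57.84 + €15.10 + €122.31 + €78.52 = €273.77
Net pay: €1,510.00 − €273.77 = €1,236.23

€1,236.23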